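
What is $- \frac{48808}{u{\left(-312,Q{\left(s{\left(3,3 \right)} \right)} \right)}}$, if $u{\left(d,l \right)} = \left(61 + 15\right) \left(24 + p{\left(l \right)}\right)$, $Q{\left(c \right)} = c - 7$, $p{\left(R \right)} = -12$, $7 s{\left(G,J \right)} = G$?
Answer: $- \frac{6101}{114} \approx -53.518$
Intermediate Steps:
$s{\left(G,J \right)} = \frac{G}{7}$
$Q{\left(c \right)} = -7 + c$ ($Q{\left(c \right)} = c - 7 = -7 + c$)
$u{\left(d,l \right)} = 912$ ($u{\left(d,l \right)} = \left(61 + 15\right) \left(24 - 12\right) = 76 \cdot 12 = 912$)
$- \frac{48808}{u{\left(-312,Q{\left(s{\left(3,3 \right)} \right)} \right)}} = - \frac{48808}{912} = \left(-48808\right) \frac{1}{912} = - \frac{6101}{114}$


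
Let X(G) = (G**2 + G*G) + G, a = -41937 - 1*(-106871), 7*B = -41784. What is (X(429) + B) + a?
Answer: 2992331/7 ≈ 4.2748e+5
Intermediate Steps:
B = -41784/7 (B = (1/7)*(-41784) = -41784/7 ≈ -5969.1)
a = 64934 (a = -41937 + 106871 = 64934)
X(G) = G + 2*G**2 (X(G) = (G**2 + G**2) + G = 2*G**2 + G = G + 2*G**2)
(X(429) + B) + a = (429*(1 + 2*429) - 41784/7) + 64934 = (429*(1 + 858) - 41784/7) + 64934 = (429*859 - 41784/7) + 64934 = (368511 - 41784/7) + 64934 = 2537793/7 + 64934 = 2992331/7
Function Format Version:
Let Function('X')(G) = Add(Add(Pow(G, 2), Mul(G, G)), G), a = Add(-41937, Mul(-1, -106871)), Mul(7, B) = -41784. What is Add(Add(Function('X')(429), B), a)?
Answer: Rational(2992331, 7) ≈ 4.2748e+5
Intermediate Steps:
B = Rational(-41784, 7) (B = Mul(Rational(1, 7), -41784) = Rational(-41784, 7) ≈ -5969.1)
a = 64934 (a = Add(-41937, 106871) = 64934)
Function('X')(G) = Add(G, Mul(2, Pow(G, 2))) (Function('X')(G) = Add(Add(Pow(G, 2), Pow(G, 2)), G) = Add(Mul(2, Pow(G, 2)), G) = Add(G, Mul(2, Pow(G, 2))))
Add(Add(Function('X')(429), B), a) = Add(Add(Mul(429, Add(1, Mul(2, 429))), Rational(-41784, 7)), 64934) = Add(Add(Mul(429, Add(1, 858)), Rational(-41784, 7)), 64934) = Add(Add(Mul(429, 859), Rational(-41784, 7)), 64934) = Add(Add(368511, Rational(-41784, 7)), 64934) = Add(Rational(2537793, 7), 64934) = Rational(2992331, 7)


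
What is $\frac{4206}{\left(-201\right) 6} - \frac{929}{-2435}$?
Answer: $- \frac{1520206}{489435} \approx -3.106$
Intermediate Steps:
$\frac{4206}{\left(-201\right) 6} - \frac{929}{-2435} = \frac{4206}{-1206} - - \frac{929}{2435} = 4206 \left(- \frac{1}{1206}\right) + \frac{929}{2435} = - \frac{701}{201} + \frac{929}{2435} = - \frac{1520206}{489435}$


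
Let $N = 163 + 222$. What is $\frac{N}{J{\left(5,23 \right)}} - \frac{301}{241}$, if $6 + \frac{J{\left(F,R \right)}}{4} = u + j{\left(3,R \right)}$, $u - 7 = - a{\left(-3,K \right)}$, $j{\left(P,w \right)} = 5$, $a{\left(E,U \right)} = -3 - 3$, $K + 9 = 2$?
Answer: $\frac{78337}{11568} \approx 6.7719$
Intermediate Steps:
$K = -7$ ($K = -9 + 2 = -7$)
$a{\left(E,U \right)} = -6$
$u = 13$ ($u = 7 - -6 = 7 + 6 = 13$)
$N = 385$
$J{\left(F,R \right)} = 48$ ($J{\left(F,R \right)} = -24 + 4 \left(13 + 5\right) = -24 + 4 \cdot 18 = -24 + 72 = 48$)
$\frac{N}{J{\left(5,23 \right)}} - \frac{301}{241} = \frac{385}{48} - \frac{301}{241} = \frac{78337}{11568}$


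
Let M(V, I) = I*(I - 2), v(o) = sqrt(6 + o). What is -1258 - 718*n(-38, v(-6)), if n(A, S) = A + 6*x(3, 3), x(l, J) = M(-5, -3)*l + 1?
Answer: -172142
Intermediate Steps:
M(V, I) = I*(-2 + I)
x(l, J) = 1 + 15*l (x(l, J) = (-3*(-2 - 3))*l + 1 = (-3*(-5))*l + 1 = 15*l + 1 = 1 + 15*l)
n(A, S) = 276 + A (n(A, S) = A + 6*(1 + 15*3) = A + 6*(1 + 45) = A + 6*46 = A + 276 = 276 + A)
-1258 - 718*n(-38, v(-6)) = -1258 - 718*(276 - 38) = -1258 - 718*238 = -1258 - 170884 = -172142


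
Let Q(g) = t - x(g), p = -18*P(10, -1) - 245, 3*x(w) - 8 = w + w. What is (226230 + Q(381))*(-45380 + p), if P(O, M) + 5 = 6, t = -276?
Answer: -30904510156/3 ≈ -1.0302e+10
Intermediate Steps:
P(O, M) = 1 (P(O, M) = -5 + 6 = 1)
x(w) = 8/3 + 2*w/3 (x(w) = 8/3 + (w + w)/3 = 8/3 + (2*w)/3 = 8/3 + 2*w/3)
p = -263 (p = -18*1 - 245 = -18 - 245 = -263)
Q(g) = -836/3 - 2*g/3 (Q(g) = -276 - (8/3 + 2*g/3) = -276 + (-8/3 - 2*g/3) = -836/3 - 2*g/3)
(226230 + Q(381))*(-45380 + p) = (226230 + (-836/3 - ⅔*381))*(-45380 - 263) = (226230 + (-836/3 - 254))*(-45643) = (226230 - 1598/3)*(-45643) = (677092/3)*(-45643) = -30904510156/3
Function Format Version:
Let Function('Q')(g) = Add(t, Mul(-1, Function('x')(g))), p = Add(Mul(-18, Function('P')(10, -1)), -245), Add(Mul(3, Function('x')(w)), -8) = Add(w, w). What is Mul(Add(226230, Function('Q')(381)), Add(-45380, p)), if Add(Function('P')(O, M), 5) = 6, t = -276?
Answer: Rational(-30904510156, 3) ≈ -1.0302e+10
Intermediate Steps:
Function('P')(O, M) = 1 (Function('P')(O, M) = Add(-5, 6) = 1)
Function('x')(w) = Add(Rational(8, 3), Mul(Rational(2, 3), w)) (Function('x')(w) = Add(Rational(8, 3), Mul(Rational(1, 3), Add(w, w))) = Add(Rational(8, 3), Mul(Rational(1, 3), Mul(2, w))) = Add(Rational(8, 3), Mul(Rational(2, 3), w)))
p = -263 (p = Add(Mul(-18, 1), -245) = Add(-18, -245) = -263)
Function('Q')(g) = Add(Rational(-836, 3), Mul(Rational(-2, 3), g)) (Function('Q')(g) = Add(-276, Mul(-1, Add(Rational(8, 3), Mul(Rational(2, 3), g)))) = Add(-276, Add(Rational(-8, 3), Mul(Rational(-2, 3), g))) = Add(Rational(-836, 3), Mul(Rational(-2, 3), g)))
Mul(Add(226230, Function('Q')(381)), Add(-45380, p)) = Mul(Add(226230, Add(Rational(-836, 3), Mul(Rational(-2, 3), 381))), Add(-45380, -263)) = Mul(Add(226230, Add(Rational(-836, 3), -254)), -45643) = Mul(Add(226230, Rational(-1598, 3)), -45643) = Mul(Rational(677092, 3), -45643) = Rational(-30904510156, 3)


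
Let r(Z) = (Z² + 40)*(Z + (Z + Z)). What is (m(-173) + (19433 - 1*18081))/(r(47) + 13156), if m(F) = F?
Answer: 1179/330265 ≈ 0.0035699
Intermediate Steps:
r(Z) = 3*Z*(40 + Z²) (r(Z) = (40 + Z²)*(Z + 2*Z) = (40 + Z²)*(3*Z) = 3*Z*(40 + Z²))
(m(-173) + (19433 - 1*18081))/(r(47) + 13156) = (-173 + (19433 - 1*18081))/(3*47*(40 + 47²) + 13156) = (-173 + (19433 - 18081))/(3*47*(40 + 2209) + 13156) = (-173 + 1352)/(3*47*2249 + 13156) = 1179/(317109 + 13156) = 1179/330265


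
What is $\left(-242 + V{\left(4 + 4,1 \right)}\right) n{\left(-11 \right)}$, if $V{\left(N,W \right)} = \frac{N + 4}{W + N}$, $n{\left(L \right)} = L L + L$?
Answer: $- \frac{79420}{3} \approx -26473.0$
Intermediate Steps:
$n{\left(L \right)} = L + L^{2}$ ($n{\left(L \right)} = L^{2} + L = L + L^{2}$)
$V{\left(N,W \right)} = \frac{4 + N}{N + W}$
$\left(-242 + V{\left(4 + 4,1 \right)}\right) n{\left(-11 \right)} = \left(-242 + \frac{4 + \left(4 + 4\right)}{\left(4 + 4\right) + 1}\right) \left(- 11 \left(1 - 11\right)\right) = \left(-242 + \frac{4 + 8}{8 + 1}\right) \left(\left(-11\right) \left(-10\right)\right) = \left(-242 + \frac{1}{9} \cdot 12\right) 110 = \left(-242 + \frac{4}{3}\right) 110 = \left(- \frac{722}{3}\right) 110 = - \frac{79420}{3}$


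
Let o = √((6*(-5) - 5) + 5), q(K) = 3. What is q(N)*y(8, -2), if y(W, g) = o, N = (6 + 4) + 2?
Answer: 3*I*√30 ≈ 16.432*I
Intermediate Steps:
N = 12 (N = 10 + 2 = 12)
o = I*√30 (o = √((-30 - 5) + 5) = √(-35 + 5) = √(-30) = I*√30 ≈ 5.4772*I)
y(W, g) = I*√30
q(N)*y(8, -2) = 3*(I*√30) = 3*I*√30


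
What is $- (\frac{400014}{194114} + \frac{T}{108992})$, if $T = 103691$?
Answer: $- \frac{448776061}{148992064} \approx -3.0121$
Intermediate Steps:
$- (\frac{400014}{194114} + \frac{T}{108992}) = - (\frac{400014}{194114} + \frac{103691}{108992}) = - (400014 \cdot \frac{1}{194114} + 103691 \cdot \frac{1}{108992}) = - (\frac{2817}{1367} + \frac{103691}{108992}) = \left(-1\right) \frac{448776061}{148992064} = - \frac{448776061}{148992064}$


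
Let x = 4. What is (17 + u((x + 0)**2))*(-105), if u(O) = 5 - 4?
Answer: -1890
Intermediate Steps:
u(O) = 1
(17 + u((x + 0)**2))*(-105) = (17 + 1)*(-105) = 18*(-105) = -1890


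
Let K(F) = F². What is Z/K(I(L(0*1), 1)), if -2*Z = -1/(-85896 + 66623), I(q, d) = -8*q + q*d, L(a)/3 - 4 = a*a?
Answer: -1/271980576 ≈ -3.6767e-9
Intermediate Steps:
L(a) = 12 + 3*a² (L(a) = 12 + 3*(a*a) = 12 + 3*a²)
I(q, d) = -8*q + d*q
Z = -1/38546 (Z = -(-1)/(2*(-85896 + 66623)) = -(-1)/(2*(-19273)) = -(-1)*(-1)/(2*19273) = -½*1/19273 = -1/38546 ≈ -2.5943e-5)
Z/K(I(L(0*1), 1)) = -1/((-8 + 1)²*(12 + 3*(0*1)²)²)/38546 = -1/(49*(12 + 3*0²)²)/38546 = -1/(49*(12 + 3*0)²)/38546 = -1/(49*(12 + 0)²)/38546 = -1/(38546*((12*(-7))²)) = -1/(38546*((-84)²)) = -1/38546/7056 = -1/38546*1/7056 = -1/271980576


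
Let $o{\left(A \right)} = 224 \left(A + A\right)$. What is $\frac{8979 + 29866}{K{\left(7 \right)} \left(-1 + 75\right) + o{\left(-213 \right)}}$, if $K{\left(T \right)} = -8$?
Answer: $- \frac{2285}{5648} \approx -0.40457$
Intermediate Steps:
$o{\left(A \right)} = 448 A$ ($o{\left(A \right)} = 224 \cdot 2 A = 448 A$)
$\frac{8979 + 29866}{K{\left(7 \right)} \left(-1 + 75\right) + o{\left(-213 \right)}} = \frac{8979 + 29866}{- 8 \left(-1 + 75\right) + 448 \left(-213\right)} = \frac{38845}{\left(-8\right) 74 - 95424} = \frac{38845}{-592 - 95424} = \frac{38845}{-96016} = 38845 \left(- \frac{1}{96016}\right) = - \frac{2285}{5648}$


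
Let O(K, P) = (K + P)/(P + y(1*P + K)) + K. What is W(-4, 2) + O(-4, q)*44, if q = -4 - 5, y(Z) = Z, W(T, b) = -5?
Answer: -155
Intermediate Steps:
q = -9
O(K, P) = K + (K + P)/(K + 2*P) (O(K, P) = (K + P)/(P + (1*P + K)) + K = (K + P)/(P + (P + K)) + K = (K + P)/(P + (K + P)) + K = (K + P)/(K + 2*P) + K = K + (K + P)/(K + 2*P))
W(-4, 2) + O(-4, q)*44 = -5 + ((-4 - 9 - 4*(-9) - 4*(-4 - 9))/(-4 + 2*(-9)))*44 = -5 + ((-4 - 9 + 36 - 4*(-13))/(-4 - 18))*44 = -5 + ((-4 - 9 + 36 + 52)/(-22))*44 = -5 - 1/22*75*44 = -5 - 75/22*44 = -5 - 150 = -155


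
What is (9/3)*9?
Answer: 27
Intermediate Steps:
(9/3)*9 = (9*(1/3))*9 = 3*9 = 27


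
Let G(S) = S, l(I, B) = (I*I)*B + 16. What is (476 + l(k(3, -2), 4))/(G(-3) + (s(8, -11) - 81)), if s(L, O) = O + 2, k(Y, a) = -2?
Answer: -508/93 ≈ -5.4624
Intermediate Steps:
l(I, B) = 16 + B*I² (l(I, B) = I²*B + 16 = B*I² + 16 = 16 + B*I²)
s(L, O) = 2 + O
(476 + l(k(3, -2), 4))/(G(-3) + (s(8, -11) - 81)) = (476 + (16 + 4*(-2)²))/(-3 + ((2 - 11) - 81)) = (476 + (16 + 4*4))/(-3 + (-9 - 81)) = (476 + (16 + 16))/(-3 - 90) = (476 + 32)/(-93) = 508*(-1/93) = -508/93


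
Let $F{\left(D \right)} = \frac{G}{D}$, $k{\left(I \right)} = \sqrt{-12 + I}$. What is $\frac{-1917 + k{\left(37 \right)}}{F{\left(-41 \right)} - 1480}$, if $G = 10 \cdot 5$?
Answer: $\frac{39196}{30365} \approx 1.2908$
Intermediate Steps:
$G = 50$
$F{\left(D \right)} = \frac{50}{D}$
$\frac{-1917 + k{\left(37 \right)}}{F{\left(-41 \right)} - 1480} = \frac{-1917 + \sqrt{-12 + 37}}{\frac{50}{-41} - 1480} = \frac{-1917 + \sqrt{25}}{50 \left(- \frac{1}{41}\right) - 1480} = \frac{-1917 + 5}{- \frac{50}{41} - 1480} = - \frac{1912}{- \frac{60730}{41}} = \left(-1912\right) \left(- \frac{41}{60730}\right) = \frac{39196}{30365}$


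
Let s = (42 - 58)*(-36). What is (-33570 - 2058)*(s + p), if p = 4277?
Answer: -172902684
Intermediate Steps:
s = 576 (s = -16*(-36) = 576)
(-33570 - 2058)*(s + p) = (-33570 - 2058)*(576 + 4277) = -35628*4853 = -172902684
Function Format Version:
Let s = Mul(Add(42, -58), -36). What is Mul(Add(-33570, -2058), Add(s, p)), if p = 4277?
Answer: -172902684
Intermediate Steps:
s = 576 (s = Mul(-16, -36) = 576)
Mul(Add(-33570, -2058), Add(s, p)) = Mul(Add(-33570, -2058), Add(576, 4277)) = Mul(-35628, 4853) = -172902684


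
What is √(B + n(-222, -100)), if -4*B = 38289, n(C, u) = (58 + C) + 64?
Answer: I*√38689/2 ≈ 98.348*I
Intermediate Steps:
n(C, u) = 122 + C
B = -38289/4 (B = -¼*38289 = -38289/4 ≈ -9572.3)
√(B + n(-222, -100)) = √(-38289/4 + (122 - 222)) = √(-38289/4 - 100) = √(-38689/4) = I*√38689/2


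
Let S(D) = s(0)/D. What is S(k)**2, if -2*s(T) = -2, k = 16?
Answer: 1/256 ≈ 0.0039063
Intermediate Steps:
s(T) = 1 (s(T) = -1/2*(-2) = 1)
S(D) = 1/D
S(k)**2 = (1/16)**2 = 1/256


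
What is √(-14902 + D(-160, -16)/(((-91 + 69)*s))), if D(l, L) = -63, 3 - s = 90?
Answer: I*√6065783086/638 ≈ 122.07*I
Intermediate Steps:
s = -87 (s = 3 - 1*90 = 3 - 90 = -87)
√(-14902 + D(-160, -16)/(((-91 + 69)*s))) = √(-14902 - 63*(-1/(87*(-91 + 69)))) = √(-14902 - 63/((-22*(-87)))) = √(-14902 - 63/1914) = √(-14902 - 63*1/1914) = √(-14902 - 21/638) = √(-9507497/638) = I*√6065783086/638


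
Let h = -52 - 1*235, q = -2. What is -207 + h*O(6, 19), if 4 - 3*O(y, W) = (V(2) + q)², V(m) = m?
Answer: -1769/3 ≈ -589.67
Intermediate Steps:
h = -287 (h = -52 - 235 = -287)
O(y, W) = 4/3 (O(y, W) = 4/3 - (2 - 2)²/3 = 4/3 - ⅓*0² = 4/3 - ⅓*0 = 4/3 + 0 = 4/3)
-207 + h*O(6, 19) = -207 - 287*4/3 = -207 - 1148/3 = -1769/3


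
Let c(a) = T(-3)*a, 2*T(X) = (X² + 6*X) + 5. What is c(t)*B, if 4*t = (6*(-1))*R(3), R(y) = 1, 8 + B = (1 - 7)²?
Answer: 84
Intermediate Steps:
T(X) = 5/2 + X²/2 + 3*X (T(X) = ((X² + 6*X) + 5)/2 = (5 + X² + 6*X)/2 = 5/2 + X²/2 + 3*X)
B = 28 (B = -8 + (1 - 7)² = -8 + (-6)² = -8 + 36 = 28)
t = -3/2 (t = ((6*(-1))*1)/4 = (-6*1)/4 = (¼)*(-6) = -3/2 ≈ -1.5000)
c(a) = -2*a (c(a) = (5/2 + (½)*(-3)² + 3*(-3))*a = (5/2 + (½)*9 - 9)*a = (5/2 + 9/2 - 9)*a = -2*a)
c(t)*B = -2*(-3/2)*28 = 3*28 = 84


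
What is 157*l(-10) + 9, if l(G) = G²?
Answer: 15709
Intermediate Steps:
157*l(-10) + 9 = 157*(-10)² + 9 = 157*100 + 9 = 15700 + 9 = 15709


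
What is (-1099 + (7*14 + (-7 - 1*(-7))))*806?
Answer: -806806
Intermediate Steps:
(-1099 + (7*14 + (-7 - 1*(-7))))*806 = (-1099 + (98 + (-7 + 7)))*806 = (-1099 + (98 + 0))*806 = (-1099 + 98)*806 = -1001*806 = -806806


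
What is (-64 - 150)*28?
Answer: -5992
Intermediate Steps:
(-64 - 150)*28 = -214*28 = -5992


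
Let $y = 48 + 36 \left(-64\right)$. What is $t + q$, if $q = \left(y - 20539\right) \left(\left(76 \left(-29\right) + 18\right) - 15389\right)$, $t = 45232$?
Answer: $400667357$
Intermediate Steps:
$y = -2256$ ($y = 48 - 2304 = -2256$)
$q = 400622125$ ($q = \left(-2256 - 20539\right) \left(\left(76 \left(-29\right) + 18\right) - 15389\right) = - 22795 \left(\left(-2204 + 18\right) - 15389\right) = - 22795 \left(-2186 - 15389\right) = \left(-22795\right) \left(-17575\right) = 400622125$)
$t + q = 45232 + 400622125 = 400667357$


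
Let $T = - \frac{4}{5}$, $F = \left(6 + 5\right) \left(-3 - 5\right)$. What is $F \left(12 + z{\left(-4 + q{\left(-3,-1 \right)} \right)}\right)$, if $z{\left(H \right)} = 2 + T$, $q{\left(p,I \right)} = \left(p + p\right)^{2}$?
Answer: $- \frac{5808}{5} \approx -1161.6$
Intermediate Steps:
$F = -88$ ($F = 11 \left(-8\right) = -88$)
$q{\left(p,I \right)} = 4 p^{2}$ ($q{\left(p,I \right)} = \left(2 p\right)^{2} = 4 p^{2}$)
$T = - \frac{4}{5}$ ($T = \left(-4\right) \frac{1}{5} = - \frac{4}{5} \approx -0.8$)
$z{\left(H \right)} = \frac{6}{5}$ ($z{\left(H \right)} = 2 - \frac{4}{5} = \frac{6}{5}$)
$F \left(12 + z{\left(-4 + q{\left(-3,-1 \right)} \right)}\right) = - 88 \left(12 + \frac{6}{5}\right) = \left(-88\right) \frac{66}{5} = - \frac{5808}{5}$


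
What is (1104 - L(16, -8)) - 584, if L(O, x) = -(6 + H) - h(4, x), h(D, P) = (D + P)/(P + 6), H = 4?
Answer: 532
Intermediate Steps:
h(D, P) = (D + P)/(6 + P)
L(O, x) = -10 - (4 + x)/(6 + x) (L(O, x) = -(6 + 4) - (4 + x)/(6 + x) = -1*10 - (4 + x)/(6 + x) = -10 - (4 + x)/(6 + x))
(1104 - L(16, -8)) - 584 = (1104 - (-64 - 11*(-8))/(6 - 8)) - 584 = (1104 - (-64 + 88)/(-2)) - 584 = (1104 - (-1)*24/2) - 584 = (1104 - 1*(-12)) - 584 = (1104 + 12) - 584 = 1116 - 584 = 532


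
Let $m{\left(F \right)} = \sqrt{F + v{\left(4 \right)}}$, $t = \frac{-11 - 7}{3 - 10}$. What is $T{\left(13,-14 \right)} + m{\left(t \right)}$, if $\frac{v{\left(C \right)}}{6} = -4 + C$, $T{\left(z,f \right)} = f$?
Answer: $-14 + \frac{3 \sqrt{14}}{7} \approx -12.396$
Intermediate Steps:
$t = \frac{18}{7}$ ($t = - \frac{18}{-7} = \left(-18\right) \left(- \frac{1}{7}\right) = \frac{18}{7} \approx 2.5714$)
$v{\left(C \right)} = -24 + 6 C$ ($v{\left(C \right)} = 6 \left(-4 + C\right) = -24 + 6 C$)
$m{\left(F \right)} = \sqrt{F}$ ($m{\left(F \right)} = \sqrt{F + \left(-24 + 6 \cdot 4\right)} = \sqrt{F + \left(-24 + 24\right)} = \sqrt{F + 0} = \sqrt{F}$)
$T{\left(13,-14 \right)} + m{\left(t \right)} = -14 + \sqrt{\frac{18}{7}} = -14 + \frac{3 \sqrt{14}}{7}$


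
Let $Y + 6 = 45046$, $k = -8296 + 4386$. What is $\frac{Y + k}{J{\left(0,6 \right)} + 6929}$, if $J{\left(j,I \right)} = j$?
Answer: $\frac{41130}{6929} \approx 5.9359$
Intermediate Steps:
$k = -3910$
$Y = 45040$ ($Y = -6 + 45046 = 45040$)
$\frac{Y + k}{J{\left(0,6 \right)} + 6929} = \frac{45040 - 3910}{0 + 6929} = \frac{41130}{6929}$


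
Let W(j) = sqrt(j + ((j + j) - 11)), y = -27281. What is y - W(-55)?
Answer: -27281 - 4*I*sqrt(11) ≈ -27281.0 - 13.266*I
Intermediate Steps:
W(j) = sqrt(-11 + 3*j) (W(j) = sqrt(j + (2*j - 11)) = sqrt(j + (-11 + 2*j)) = sqrt(-11 + 3*j))
y - W(-55) = -27281 - sqrt(-11 + 3*(-55)) = -27281 - sqrt(-11 - 165) = -27281 - sqrt(-176) = -27281 - 4*I*sqrt(11)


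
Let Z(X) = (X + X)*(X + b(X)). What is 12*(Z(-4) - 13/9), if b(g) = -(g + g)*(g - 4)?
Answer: 19532/3 ≈ 6510.7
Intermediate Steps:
b(g) = -2*g*(-4 + g)
Z(X) = 2*X*(X + 2*X*(4 - X)) (Z(X) = (X + X)*(X + 2*X*(4 - X)) = (2*X)*(X + 2*X*(4 - X)) = 2*X*(X + 2*X*(4 - X)))
12*(Z(-4) - 13/9) = 12*((-4)²*(18 - 4*(-4)) - 13/9) = 12*(16*(18 + 16) - 13*⅑) = 12*(16*34 - 13/9) = 12*(544 - 13/9) = 12*(4883/9) = 19532/3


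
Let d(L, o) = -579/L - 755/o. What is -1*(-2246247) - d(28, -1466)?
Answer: 46102387265/20524 ≈ 2.2463e+6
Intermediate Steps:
d(L, o) = -755/o - 579/L
-1*(-2246247) - d(28, -1466) = -1*(-2246247) - (-755/(-1466) - 579/28) = 2246247 - (-755*(-1/1466) - 579*1/28) = 2246247 - (755/1466 - 579/28) = 2246247 - 1*(-413837/20524) = 2246247 + 413837/20524 = 46102387265/20524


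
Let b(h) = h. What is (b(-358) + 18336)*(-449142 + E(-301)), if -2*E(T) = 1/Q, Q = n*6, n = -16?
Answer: -775168779107/96 ≈ -8.0747e+9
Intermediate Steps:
Q = -96 (Q = -16*6 = -96)
E(T) = 1/192 (E(T) = -½/(-96) = -½*(-1/96) = 1/192)
(b(-358) + 18336)*(-449142 + E(-301)) = (-358 + 18336)*(-449142 + 1/192) = 17978*(-86235263/192) = -775168779107/96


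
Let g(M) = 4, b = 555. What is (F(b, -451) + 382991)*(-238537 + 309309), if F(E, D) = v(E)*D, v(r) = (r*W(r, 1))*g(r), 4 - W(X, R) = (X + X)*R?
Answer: 78396431114092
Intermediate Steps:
W(X, R) = 4 - 2*R*X (W(X, R) = 4 - (X + X)*R = 4 - 2*X*R = 4 - 2*R*X)
v(r) = 4*r*(4 - 2*r) (v(r) = (r*(4 - 2*1*r))*4 = (r*(4 - 2*r))*4 = 4*r*(4 - 2*r))
F(E, D) = 8*D*E*(2 - E) (F(E, D) = (8*E*(2 - E))*D = 8*D*E*(2 - E))
(F(b, -451) + 382991)*(-238537 + 309309) = (8*(-451)*555*(2 - 1*555) + 382991)*(-238537 + 309309) = (8*(-451)*555*(2 - 555) + 382991)*70772 = (8*(-451)*555*(-553) + 382991)*70772 = (1107349320 + 382991)*70772 = 1107732311*70772 = 78396431114092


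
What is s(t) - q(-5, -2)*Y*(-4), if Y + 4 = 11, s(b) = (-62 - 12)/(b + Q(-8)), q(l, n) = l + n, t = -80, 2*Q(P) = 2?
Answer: -15410/79 ≈ -195.06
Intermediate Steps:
Q(P) = 1 (Q(P) = (½)*2 = 1)
s(b) = -74/(1 + b) (s(b) = (-62 - 12)/(b + 1) = -74/(1 + b))
Y = 7 (Y = -4 + 11 = 7)
s(t) - q(-5, -2)*Y*(-4) = -74/(1 - 80) - (-5 - 2)*7*(-4) = -74/(-79) - (-7*7)*(-4) = -74*(-1/79) - (-49)*(-4) = 74/79 - 1*196 = 74/79 - 196 = -15410/79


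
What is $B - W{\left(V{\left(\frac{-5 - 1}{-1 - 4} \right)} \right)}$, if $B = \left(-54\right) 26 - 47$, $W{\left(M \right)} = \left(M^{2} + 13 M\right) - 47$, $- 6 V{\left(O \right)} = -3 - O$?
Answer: $- \frac{141359}{100} \approx -1413.6$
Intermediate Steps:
$V{\left(O \right)} = \frac{1}{2} + \frac{O}{6}$ ($V{\left(O \right)} = - \frac{-3 - O}{6} = \frac{1}{2} + \frac{O}{6}$)
$W{\left(M \right)} = -47 + M^{2} + 13 M$
$B = -1451$ ($B = -1404 - 47 = -1451$)
$B - W{\left(V{\left(\frac{-5 - 1}{-1 - 4} \right)} \right)} = -1451 - \left(-47 + \left(\frac{1}{2} + \frac{\left(-5 - 1\right) \frac{1}{-1 - 4}}{6}\right)^{2} + 13 \left(\frac{1}{2} + \frac{\left(-5 - 1\right) \frac{1}{-1 - 4}}{6}\right)\right) = -1451 - \left(-47 + \left(\frac{1}{2} + \frac{\left(-6\right) \frac{1}{-5}}{6}\right)^{2} + 13 \left(\frac{1}{2} + \frac{\left(-6\right) \frac{1}{-5}}{6}\right)\right) = -1451 - \left(-47 + \left(\frac{1}{2} + \frac{\left(-6\right) \left(- \frac{1}{5}\right)}{6}\right)^{2} + 13 \left(\frac{1}{2} + \frac{\left(-6\right) \left(- \frac{1}{5}\right)}{6}\right)\right) = -1451 - \left(-47 + \left(\frac{1}{2} + \frac{1}{6} \cdot \frac{6}{5}\right)^{2} + 13 \left(\frac{1}{2} + \frac{1}{6} \cdot \frac{6}{5}\right)\right) = -1451 - \left(-47 + \left(\frac{1}{2} + \frac{1}{5}\right)^{2} + 13 \left(\frac{1}{2} + \frac{1}{5}\right)\right) = -1451 - \left(-47 + \left(\frac{7}{10}\right)^{2} + 13 \cdot \frac{7}{10}\right) = -1451 - \left(-47 + \frac{49}{100} + \frac{91}{10}\right) = -1451 - - \frac{3741}{100} = -1451 + \frac{3741}{100} = - \frac{141359}{100}$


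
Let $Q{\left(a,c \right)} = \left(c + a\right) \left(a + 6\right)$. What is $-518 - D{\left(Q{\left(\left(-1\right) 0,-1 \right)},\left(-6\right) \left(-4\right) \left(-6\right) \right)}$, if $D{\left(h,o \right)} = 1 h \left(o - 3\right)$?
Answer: $-1400$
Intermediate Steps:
$Q{\left(a,c \right)} = \left(6 + a\right) \left(a + c\right)$ ($Q{\left(a,c \right)} = \left(a + c\right) \left(6 + a\right) = \left(6 + a\right) \left(a + c\right)$)
$D{\left(h,o \right)} = h \left(-3 + o\right)$
$-518 - D{\left(Q{\left(\left(-1\right) 0,-1 \right)},\left(-6\right) \left(-4\right) \left(-6\right) \right)} = -518 - \left(\left(\left(-1\right) 0\right)^{2} + 6 \left(\left(-1\right) 0\right) + 6 \left(-1\right) + \left(-1\right) 0 \left(-1\right)\right) \left(-3 + \left(-6\right) \left(-4\right) \left(-6\right)\right) = -518 - \left(0^{2} + 6 \cdot 0 - 6 + 0 \left(-1\right)\right) \left(-3 + 24 \left(-6\right)\right) = -518 - \left(0 + 0 - 6 + 0\right) \left(-3 - 144\right) = -518 - \left(-6\right) \left(-147\right) = -518 - 882 = -1400$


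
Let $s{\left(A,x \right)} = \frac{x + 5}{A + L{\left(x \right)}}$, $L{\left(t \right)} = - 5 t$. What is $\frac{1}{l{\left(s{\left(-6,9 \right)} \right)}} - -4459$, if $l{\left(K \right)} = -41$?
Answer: $\frac{182818}{41} \approx 4459.0$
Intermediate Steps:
$s{\left(A,x \right)} = \frac{5 + x}{A - 5 x}$ ($s{\left(A,x \right)} = \frac{x + 5}{A - 5 x} = \frac{5 + x}{A - 5 x}$)
$\frac{1}{l{\left(s{\left(-6,9 \right)} \right)}} - -4459 = \frac{1}{-41} - -4459 = - \frac{1}{41} + 4459 = \frac{182818}{41}$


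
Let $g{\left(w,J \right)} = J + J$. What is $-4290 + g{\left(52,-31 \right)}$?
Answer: $-4352$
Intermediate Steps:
$g{\left(w,J \right)} = 2 J$
$-4290 + g{\left(52,-31 \right)} = -4290 + 2 \left(-31\right) = -4290 - 62 = -4352$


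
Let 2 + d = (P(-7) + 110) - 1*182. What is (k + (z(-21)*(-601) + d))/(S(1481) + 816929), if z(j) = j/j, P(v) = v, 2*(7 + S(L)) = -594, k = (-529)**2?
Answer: 279159/816625 ≈ 0.34184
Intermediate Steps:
k = 279841
S(L) = -304 (S(L) = -7 + (1/2)*(-594) = -7 - 297 = -304)
z(j) = 1
d = -81 (d = -2 + ((-7 + 110) - 1*182) = -2 + (103 - 182) = -2 - 79 = -81)
(k + (z(-21)*(-601) + d))/(S(1481) + 816929) = (279841 + (1*(-601) - 81))/(-304 + 816929) = (279841 + (-601 - 81))/816625 = (279841 - 682)*(1/816625) = 279159*(1/816625) = 279159/816625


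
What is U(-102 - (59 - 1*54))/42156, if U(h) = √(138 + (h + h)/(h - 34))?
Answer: √693438/2971998 ≈ 0.00028019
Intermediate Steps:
U(h) = √(138 + 2*h/(-34 + h)) (U(h) = √(138 + (2*h)/(-34 + h)) = √(138 + 2*h/(-34 + h)))
U(-102 - (59 - 1*54))/42156 = (2*√((-1173 + 35*(-102 - (59 - 1*54)))/(-34 + (-102 - (59 - 1*54)))))/42156 = (2*√((-1173 + 35*(-102 - (59 - 54)))/(-34 + (-102 - (59 - 54)))))*(1/42156) = (2*√((-1173 + 35*(-102 - 1*5))/(-34 + (-102 - 1*5))))*(1/42156) = (2*√((-1173 + 35*(-102 - 5))/(-34 + (-102 - 5))))*(1/42156) = (2*√((-1173 + 35*(-107))/(-34 - 107)))*(1/42156) = (2*√((-1173 - 3745)/(-141)))*(1/42156) = (2*√(-1/141*(-4918)))*(1/42156) = (2*√(4918/141))*(1/42156) = (2*(√693438/141))*(1/42156) = (2*√693438/141)*(1/42156) = √693438/2971998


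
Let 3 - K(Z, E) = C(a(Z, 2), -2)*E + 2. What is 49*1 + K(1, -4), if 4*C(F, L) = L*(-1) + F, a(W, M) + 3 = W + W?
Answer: 51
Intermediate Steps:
a(W, M) = -3 + 2*W (a(W, M) = -3 + (W + W) = -3 + 2*W)
C(F, L) = -L/4 + F/4 (C(F, L) = (L*(-1) + F)/4 = (-L + F)/4 = (F - L)/4 = -L/4 + F/4)
K(Z, E) = 1 - E*(-¼ + Z/2) (K(Z, E) = 3 - ((-¼*(-2) + (-3 + 2*Z)/4)*E + 2) = 3 - ((½ + (-¾ + Z/2))*E + 2) = 3 - ((-¼ + Z/2)*E + 2) = 3 - (E*(-¼ + Z/2) + 2) = 3 - (2 + E*(-¼ + Z/2)) = 3 + (-2 - E*(-¼ + Z/2)) = 1 - E*(-¼ + Z/2))
49*1 + K(1, -4) = 49*1 + (1 - ¼*(-4)*(-1 + 2*1)) = 49 + (1 - ¼*(-4)*(-1 + 2)) = 49 + (1 - ¼*(-4)*1) = 49 + (1 + 1) = 49 + 2 = 51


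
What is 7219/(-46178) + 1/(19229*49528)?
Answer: -3437593612275/21989361254168 ≈ -0.15633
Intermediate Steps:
7219/(-46178) + 1/(19229*49528) = 7219*(-1/46178) + (1/19229)*(1/49528) = -7219/46178 + 1/952373912 = -3437593612275/21989361254168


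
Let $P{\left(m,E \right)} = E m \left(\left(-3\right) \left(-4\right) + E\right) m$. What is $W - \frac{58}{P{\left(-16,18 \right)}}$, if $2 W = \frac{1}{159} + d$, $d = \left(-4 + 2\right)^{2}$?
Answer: $\frac{7336703}{3663360} \approx 2.0027$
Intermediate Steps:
$P{\left(m,E \right)} = E m^{2} \left(12 + E\right)$ ($P{\left(m,E \right)} = E m \left(12 + E\right) m = E m m \left(12 + E\right) = E m^{2} \left(12 + E\right)$)
$d = 4$ ($d = \left(-2\right)^{2} = 4$)
$W = \frac{637}{318}$ ($W = \frac{\frac{1}{159} + 4}{2} = \frac{1}{2} \cdot \frac{637}{159} = \frac{637}{318} \approx 2.0031$)
$W - \frac{58}{P{\left(-16,18 \right)}} = \frac{637}{318} - \frac{58}{18 \left(-16\right)^{2} \left(12 + 18\right)} = \frac{637}{318} - \frac{58}{18 \cdot 256 \cdot 30} = \frac{637}{318} - \frac{58}{138240} = \frac{637}{318} - \frac{29}{69120} = \frac{7336703}{3663360}$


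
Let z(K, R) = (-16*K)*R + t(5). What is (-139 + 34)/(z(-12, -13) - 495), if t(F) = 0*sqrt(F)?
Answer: 35/997 ≈ 0.035105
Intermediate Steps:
t(F) = 0
z(K, R) = -16*K*R (z(K, R) = (-16*K)*R + 0 = -16*K*R + 0 = -16*K*R)
(-139 + 34)/(z(-12, -13) - 495) = (-139 + 34)/(-16*(-12)*(-13) - 495) = -105/(-2496 - 495) = -105/(-2991) = -105*(-1/2991) = 35/997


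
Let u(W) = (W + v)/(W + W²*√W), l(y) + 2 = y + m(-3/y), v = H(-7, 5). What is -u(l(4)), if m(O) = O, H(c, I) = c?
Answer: -1472/305 + 184*√5/61 ≈ 1.9186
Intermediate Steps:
v = -7
l(y) = -2 + y - 3/y (l(y) = -2 + (y - 3/y) = -2 + y - 3/y)
u(W) = (-7 + W)/(W + W^(5/2)) (u(W) = (W - 7)/(W + W²*√W) = (-7 + W)/(W + W^(5/2)))
-u(l(4)) = -(-7 + (-2 + 4 - 3/4))/((-2 + 4 - 3/4) + (-2 + 4 - 3/4)^(5/2)) = -(-7 + (-2 + 4 - 3*¼))/((-2 + 4 - 3*¼) + (-2 + 4 - 3*¼)^(5/2)) = -(-7 + (-2 + 4 - ¾))/((-2 + 4 - ¾) + (-2 + 4 - ¾)^(5/2)) = -(-7 + 5/4)/(5/4 + (5/4)^(5/2)) = -(-23)/((5/4 + 25*√5/32)*4) = -(-23)/(4*(5/4 + 25*√5/32)) = 23/(4*(5/4 + 25*√5/32))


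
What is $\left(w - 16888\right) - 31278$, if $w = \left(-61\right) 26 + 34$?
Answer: $-49718$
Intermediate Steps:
$w = -1552$ ($w = -1586 + 34 = -1552$)
$\left(w - 16888\right) - 31278 = \left(-1552 - 16888\right) - 31278 = -18440 - 31278 = -49718$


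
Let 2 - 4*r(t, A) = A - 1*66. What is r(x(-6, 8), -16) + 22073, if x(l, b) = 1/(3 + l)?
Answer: 22094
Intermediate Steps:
r(t, A) = 17 - A/4 (r(t, A) = ½ - (A - 1*66)/4 = ½ - (A - 66)/4 = ½ - (-66 + A)/4 = ½ + (33/2 - A/4) = 17 - A/4)
r(x(-6, 8), -16) + 22073 = (17 - ¼*(-16)) + 22073 = (17 + 4) + 22073 = 21 + 22073 = 22094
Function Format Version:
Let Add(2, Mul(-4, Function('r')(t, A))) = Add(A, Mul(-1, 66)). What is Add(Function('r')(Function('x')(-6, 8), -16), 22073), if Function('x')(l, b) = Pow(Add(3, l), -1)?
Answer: 22094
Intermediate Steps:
Function('r')(t, A) = Add(17, Mul(Rational(-1, 4), A)) (Function('r')(t, A) = Add(Rational(1, 2), Mul(Rational(-1, 4), Add(A, Mul(-1, 66)))) = Add(Rational(1, 2), Mul(Rational(-1, 4), Add(A, -66))) = Add(Rational(1, 2), Mul(Rational(-1, 4), Add(-66, A))) = Add(Rational(1, 2), Add(Rational(33, 2), Mul(Rational(-1, 4), A))) = Add(17, Mul(Rational(-1, 4), A)))
Add(Function('r')(Function('x')(-6, 8), -16), 22073) = Add(Add(17, Mul(Rational(-1, 4), -16)), 22073) = Add(Add(17, 4), 22073) = Add(21, 22073) = 22094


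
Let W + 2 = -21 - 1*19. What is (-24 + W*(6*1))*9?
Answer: -2484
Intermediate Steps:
W = -42 (W = -2 + (-21 - 1*19) = -2 + (-21 - 19) = -2 - 40 = -42)
(-24 + W*(6*1))*9 = (-24 - 252)*9 = -276*9 = -2484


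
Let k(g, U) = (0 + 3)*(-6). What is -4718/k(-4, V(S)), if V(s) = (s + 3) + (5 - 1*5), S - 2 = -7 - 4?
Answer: 2359/9 ≈ 262.11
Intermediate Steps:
S = -9 (S = 2 + (-7 - 4) = 2 - 11 = -9)
V(s) = 3 + s (V(s) = (3 + s) + (5 - 5) = (3 + s) + 0 = 3 + s)
k(g, U) = -18 (k(g, U) = 3*(-6) = -18)
-4718/k(-4, V(S)) = -4718/(-18) = -4718*(-1/18) = 2359/9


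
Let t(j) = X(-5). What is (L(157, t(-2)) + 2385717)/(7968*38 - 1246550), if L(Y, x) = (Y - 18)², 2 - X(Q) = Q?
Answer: -1202519/471883 ≈ -2.5483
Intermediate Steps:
X(Q) = 2 - Q
t(j) = 7 (t(j) = 2 - 1*(-5) = 2 + 5 = 7)
L(Y, x) = (-18 + Y)²
(L(157, t(-2)) + 2385717)/(7968*38 - 1246550) = ((-18 + 157)² + 2385717)/(7968*38 - 1246550) = (139² + 2385717)/(302784 - 1246550) = (19321 + 2385717)/(-943766) = 2405038*(-1/943766) = -1202519/471883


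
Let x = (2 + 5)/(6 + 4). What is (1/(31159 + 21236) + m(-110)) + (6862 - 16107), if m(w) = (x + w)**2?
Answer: 2830891391/1047900 ≈ 2701.5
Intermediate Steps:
x = 7/10 ≈ 0.70000
m(w) = (7/10 + w)**2
(1/(31159 + 21236) + m(-110)) + (6862 - 16107) = (1/(31159 + 21236) + (7 + 10*(-110))**2/100) + (6862 - 16107) = (1/52395 + (7 - 1100)**2/100) - 9245 = (1/52395 + (1/100)*(-1093)**2) - 9245 = (1/52395 + (1/100)*1194649) - 9245 = (1/52395 + 1194649/100) - 9245 = 12518726891/1047900 - 9245 = 2830891391/1047900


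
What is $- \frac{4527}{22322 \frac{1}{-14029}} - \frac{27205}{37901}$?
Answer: $\frac{2406458064973}{846026122} \approx 2844.4$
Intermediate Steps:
$- \frac{4527}{22322 \frac{1}{-14029}} - \frac{27205}{37901} = - \frac{4527}{22322 \left(- \frac{1}{14029}\right)} - \frac{27205}{37901} = - \frac{4527}{- \frac{22322}{14029}} - \frac{27205}{37901} = \left(-4527\right) \left(- \frac{14029}{22322}\right) - \frac{27205}{37901} = \frac{63509283}{22322} - \frac{27205}{37901} = \frac{2406458064973}{846026122}$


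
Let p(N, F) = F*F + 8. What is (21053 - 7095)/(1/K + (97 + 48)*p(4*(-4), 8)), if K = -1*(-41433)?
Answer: 578321814/432560521 ≈ 1.3370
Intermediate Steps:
K = 41433
p(N, F) = 8 + F² (p(N, F) = F² + 8 = 8 + F²)
(21053 - 7095)/(1/K + (97 + 48)*p(4*(-4), 8)) = (21053 - 7095)/(1/41433 + (97 + 48)*(8 + 8²)) = 13958/(1/41433 + 145*(8 + 64)) = 13958/(1/41433 + 145*72) = 13958/(1/41433 + 10440) = 13958/(432560521/41433) = 13958*(41433/432560521) = 578321814/432560521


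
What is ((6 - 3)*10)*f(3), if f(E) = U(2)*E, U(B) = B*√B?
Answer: 180*√2 ≈ 254.56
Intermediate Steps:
U(B) = B^(3/2)
f(E) = 2*E*√2 (f(E) = 2^(3/2)*E = (2*√2)*E = 2*E*√2)
((6 - 3)*10)*f(3) = ((6 - 3)*10)*(2*3*√2) = (3*10)*(6*√2) = 30*(6*√2) = 180*√2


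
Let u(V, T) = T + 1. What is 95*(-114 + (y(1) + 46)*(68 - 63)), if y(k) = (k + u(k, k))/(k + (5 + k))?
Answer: 78565/7 ≈ 11224.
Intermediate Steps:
u(V, T) = 1 + T
y(k) = (1 + 2*k)/(5 + 2*k) (y(k) = (k + (1 + k))/(k + (5 + k)) = (1 + 2*k)/(5 + 2*k))
95*(-114 + (y(1) + 46)*(68 - 63)) = 95*(-114 + ((1 + 2*1)/(5 + 2*1) + 46)*(68 - 63)) = 95*(-114 + ((1 + 2)/(5 + 2) + 46)*5) = 95*(-114 + (3/7 + 46)*5) = 95*(-114 + (325/7)*5) = 95*(-114 + 1625/7) = 95*(827/7) = 78565/7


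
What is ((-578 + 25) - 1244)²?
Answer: 3229209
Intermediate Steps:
((-578 + 25) - 1244)² = (-553 - 1244)² = (-1797)² = 3229209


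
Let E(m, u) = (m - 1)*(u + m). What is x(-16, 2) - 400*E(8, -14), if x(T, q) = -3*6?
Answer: 16782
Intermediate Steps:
x(T, q) = -18
E(m, u) = (-1 + m)*(m + u)
x(-16, 2) - 400*E(8, -14) = -18 - 400*(8**2 - 1*8 - 1*(-14) + 8*(-14)) = -18 - 400*(64 - 8 + 14 - 112) = -18 - 400*(-42) = -18 + 16800 = 16782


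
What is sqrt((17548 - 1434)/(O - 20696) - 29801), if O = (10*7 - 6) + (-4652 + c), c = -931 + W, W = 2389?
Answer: I*sqrt(11715903210)/627 ≈ 172.63*I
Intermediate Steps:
c = 1458 (c = -931 + 2389 = 1458)
O = -3130 (O = (10*7 - 6) + (-4652 + 1458) = (70 - 6) - 3194 = 64 - 3194 = -3130)
sqrt((17548 - 1434)/(O - 20696) - 29801) = sqrt((17548 - 1434)/(-3130 - 20696) - 29801) = sqrt(16114/(-23826) - 29801) = sqrt(16114*(-1/23826) - 29801) = sqrt(-8057/11913 - 29801) = sqrt(-355027370/11913) = I*sqrt(11715903210)/627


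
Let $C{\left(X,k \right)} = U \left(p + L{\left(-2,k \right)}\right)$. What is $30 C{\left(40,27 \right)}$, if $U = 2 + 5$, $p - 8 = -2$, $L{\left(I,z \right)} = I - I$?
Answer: $1260$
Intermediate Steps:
$L{\left(I,z \right)} = 0$
$p = 6$ ($p = 8 - 2 = 6$)
$U = 7$
$C{\left(X,k \right)} = 42$ ($C{\left(X,k \right)} = 7 \left(6 + 0\right) = 7 \cdot 6 = 42$)
$30 C{\left(40,27 \right)} = 30 \cdot 42 = 1260$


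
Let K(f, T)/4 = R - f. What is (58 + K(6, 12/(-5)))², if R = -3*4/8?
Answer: 784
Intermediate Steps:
R = -3/2 (R = -12*⅛ = -3/2 ≈ -1.5000)
K(f, T) = -6 - 4*f (K(f, T) = 4*(-3/2 - f) = -6 - 4*f)
(58 + K(6, 12/(-5)))² = (58 + (-6 - 4*6))² = (58 + (-6 - 24))² = (58 - 30)² = 28² = 784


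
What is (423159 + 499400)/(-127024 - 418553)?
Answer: -922559/545577 ≈ -1.6910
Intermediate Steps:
(423159 + 499400)/(-127024 - 418553) = 922559/(-545577) = 922559*(-1/545577) = -922559/545577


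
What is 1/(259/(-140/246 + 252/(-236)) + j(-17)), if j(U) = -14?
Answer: -1697/292267 ≈ -0.0058063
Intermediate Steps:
1/(259/(-140/246 + 252/(-236)) + j(-17)) = 1/(259/(-140/246 + 252/(-236)) - 14) = 1/(259/(-140*1/246 + 252*(-1/236)) - 14) = 1/(259/(-70/123 - 63/59) - 14) = 1/(259/(-11879/7257) - 14) = 1/(259*(-7257/11879) - 14) = 1/(-268509/1697 - 14) = 1/(-292267/1697) = -1697/292267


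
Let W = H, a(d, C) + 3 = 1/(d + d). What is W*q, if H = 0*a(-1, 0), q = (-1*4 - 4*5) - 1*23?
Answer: 0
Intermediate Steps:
a(d, C) = -3 + 1/(2*d) (a(d, C) = -3 + 1/(d + d) = -3 + 1/(2*d))
q = -47 (q = (-4 - 20) - 23 = -24 - 23 = -47)
H = 0 (H = 0*(-3 + (½)/(-1)) = 0*(-3 + (½)*(-1)) = 0*(-3 - ½) = 0*(-7/2) = 0)
W = 0
W*q = 0*(-47) = 0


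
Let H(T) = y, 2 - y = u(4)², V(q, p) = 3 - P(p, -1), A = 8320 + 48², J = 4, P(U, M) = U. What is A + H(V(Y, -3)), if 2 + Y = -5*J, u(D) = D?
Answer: 10610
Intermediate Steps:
A = 10624 (A = 8320 + 2304 = 10624)
Y = -22 (Y = -2 - 5*4 = -2 - 20 = -22)
V(q, p) = 3 - p
y = -14 (y = 2 - 1*4² = 2 - 1*16 = 2 - 16 = -14)
H(T) = -14
A + H(V(Y, -3)) = 10624 - 14 = 10610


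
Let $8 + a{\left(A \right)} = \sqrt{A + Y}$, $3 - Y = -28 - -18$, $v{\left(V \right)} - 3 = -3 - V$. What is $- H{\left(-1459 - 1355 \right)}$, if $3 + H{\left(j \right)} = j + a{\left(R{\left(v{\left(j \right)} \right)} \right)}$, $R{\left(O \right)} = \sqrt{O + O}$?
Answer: $2825 - \sqrt{13 + 2 \sqrt{1407}} \approx 2815.6$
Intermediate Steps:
$v{\left(V \right)} = - V$ ($v{\left(V \right)} = 3 - \left(3 + V\right) = - V$)
$R{\left(O \right)} = \sqrt{2} \sqrt{O}$ ($R{\left(O \right)} = \sqrt{2 O} = \sqrt{2} \sqrt{O}$)
$Y = 13$ ($Y = 3 - \left(-28 - -18\right) = 3 - \left(-28 + 18\right) = 3 - -10 = 3 + 10 = 13$)
$a{\left(A \right)} = -8 + \sqrt{13 + A}$ ($a{\left(A \right)} = -8 + \sqrt{A + 13} = -8 + \sqrt{13 + A}$)
$H{\left(j \right)} = -11 + j + \sqrt{13 + \sqrt{2} \sqrt{- j}}$ ($H{\left(j \right)} = -3 + \left(j + \left(-8 + \sqrt{13 + \sqrt{2} \sqrt{- j}}\right)\right) = -3 + \left(-8 + j + \sqrt{13 + \sqrt{2} \sqrt{- j}}\right) = -11 + j + \sqrt{13 + \sqrt{2} \sqrt{- j}}$)
$- H{\left(-1459 - 1355 \right)} = - (-11 - 2814 + \sqrt{13 + \sqrt{2} \sqrt{- (-1459 - 1355)}}) = - (-11 - 2814 + \sqrt{13 + \sqrt{2} \sqrt{\left(-1\right) \left(-2814\right)}}) = - (-11 - 2814 + \sqrt{13 + \sqrt{2} \sqrt{2814}}) = - (-11 - 2814 + \sqrt{13 + 2 \sqrt{1407}}) = - (-2825 + \sqrt{13 + 2 \sqrt{1407}}) = 2825 - \sqrt{13 + 2 \sqrt{1407}}$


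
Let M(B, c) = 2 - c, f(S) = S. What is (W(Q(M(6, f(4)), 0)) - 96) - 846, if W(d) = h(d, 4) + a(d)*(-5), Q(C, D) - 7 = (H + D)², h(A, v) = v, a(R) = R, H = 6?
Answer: -1153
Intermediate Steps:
Q(C, D) = 7 + (6 + D)²
W(d) = 4 - 5*d (W(d) = 4 + d*(-5) = 4 - 5*d)
(W(Q(M(6, f(4)), 0)) - 96) - 846 = ((4 - 5*(7 + (6 + 0)²)) - 96) - 846 = ((4 - 5*(7 + 6²)) - 96) - 846 = ((4 - 5*(7 + 36)) - 96) - 846 = ((4 - 5*43) - 96) - 846 = ((4 - 215) - 96) - 846 = (-211 - 96) - 846 = -307 - 846 = -1153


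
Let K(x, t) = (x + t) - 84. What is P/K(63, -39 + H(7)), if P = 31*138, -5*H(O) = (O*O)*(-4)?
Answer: -10695/52 ≈ -205.67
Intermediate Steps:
H(O) = 4*O²/5 (H(O) = -O*O*(-4)/5 = -O²*(-4)/5 = -(-4)*O²/5 = 4*O²/5)
P = 4278
K(x, t) = -84 + t + x (K(x, t) = (t + x) - 84 = -84 + t + x)
P/K(63, -39 + H(7)) = 4278/(-84 + (-39 + (⅘)*7²) + 63) = 4278/(-84 + (-39 + (⅘)*49) + 63) = 4278/(-84 + (-39 + 196/5) + 63) = 4278/(-84 + ⅕ + 63) = 4278/(-104/5) = 4278*(-5/104) = -10695/52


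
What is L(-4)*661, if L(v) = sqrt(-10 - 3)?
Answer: 661*I*sqrt(13) ≈ 2383.3*I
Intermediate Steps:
L(v) = I*sqrt(13) (L(v) = sqrt(-13) = I*sqrt(13))
L(-4)*661 = (I*sqrt(13))*661 = 661*I*sqrt(13)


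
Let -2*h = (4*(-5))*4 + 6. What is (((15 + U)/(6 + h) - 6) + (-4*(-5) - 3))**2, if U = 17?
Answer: 255025/1849 ≈ 137.93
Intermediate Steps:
h = 37 (h = -((4*(-5))*4 + 6)/2 = -(-20*4 + 6)/2 = -(-80 + 6)/2 = -1/2*(-74) = 37)
(((15 + U)/(6 + h) - 6) + (-4*(-5) - 3))**2 = (((15 + 17)/(6 + 37) - 6) + (-4*(-5) - 3))**2 = ((32/43 - 6) + (20 - 3))**2 = ((32*(1/43) - 6) + 17)**2 = ((32/43 - 6) + 17)**2 = (-226/43 + 17)**2 = (505/43)**2 = 255025/1849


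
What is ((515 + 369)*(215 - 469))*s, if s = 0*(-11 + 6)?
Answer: 0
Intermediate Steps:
s = 0 (s = 0*(-5) = 0)
((515 + 369)*(215 - 469))*s = ((515 + 369)*(215 - 469))*0 = (884*(-254))*0 = -224536*0 = 0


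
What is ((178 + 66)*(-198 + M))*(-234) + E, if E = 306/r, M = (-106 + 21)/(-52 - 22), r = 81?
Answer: 3742729702/333 ≈ 1.1239e+7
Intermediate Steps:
M = 85/74 (M = -85/(-74) = -85*(-1/74) = 85/74 ≈ 1.1486)
E = 34/9 (E = 306/81 = 306*(1/81) = 34/9 ≈ 3.7778)
((178 + 66)*(-198 + M))*(-234) + E = ((178 + 66)*(-198 + 85/74))*(-234) + 34/9 = (244*(-14567/74))*(-234) + 34/9 = -1777174/37*(-234) + 34/9 = 415858716/37 + 34/9 = 3742729702/333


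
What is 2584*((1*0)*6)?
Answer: 0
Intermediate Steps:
2584*((1*0)*6) = 2584*(0*6) = 2584*0 = 0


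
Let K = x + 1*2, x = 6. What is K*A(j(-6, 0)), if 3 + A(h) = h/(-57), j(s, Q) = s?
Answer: -440/19 ≈ -23.158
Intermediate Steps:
K = 8 (K = 6 + 1*2 = 6 + 2 = 8)
A(h) = -3 - h/57 (A(h) = -3 + h/(-57) = -3 + h*(-1/57) = -3 - h/57)
K*A(j(-6, 0)) = 8*(-3 - 1/57*(-6)) = 8*(-3 + 2/19) = 8*(-55/19) = -440/19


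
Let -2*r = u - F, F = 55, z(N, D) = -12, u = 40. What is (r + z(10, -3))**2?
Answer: 81/4 ≈ 20.250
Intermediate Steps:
r = 15/2 (r = -(40 - 1*55)/2 = -(40 - 55)/2 = -1/2*(-15) = 15/2 ≈ 7.5000)
(r + z(10, -3))**2 = (15/2 - 12)**2 = (-9/2)**2 = 81/4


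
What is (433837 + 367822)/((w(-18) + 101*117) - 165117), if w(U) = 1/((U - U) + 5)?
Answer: -4008295/766499 ≈ -5.2294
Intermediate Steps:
w(U) = ⅕ (w(U) = 1/(0 + 5) = 1/5 = ⅕)
(433837 + 367822)/((w(-18) + 101*117) - 165117) = (433837 + 367822)/((⅕ + 101*117) - 165117) = 801659/((⅕ + 11817) - 165117) = 801659/(59086/5 - 165117) = 801659/(-766499/5) = 801659*(-5/766499) = -4008295/766499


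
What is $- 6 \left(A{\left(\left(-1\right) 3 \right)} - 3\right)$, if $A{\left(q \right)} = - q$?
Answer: $0$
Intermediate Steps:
$- 6 \left(A{\left(\left(-1\right) 3 \right)} - 3\right) = - 6 \left(- \left(-1\right) 3 - 3\right) = - 6 \left(\left(-1\right) \left(-3\right) - 3\right) = - 6 \left(3 - 3\right) = \left(-6\right) 0 = 0$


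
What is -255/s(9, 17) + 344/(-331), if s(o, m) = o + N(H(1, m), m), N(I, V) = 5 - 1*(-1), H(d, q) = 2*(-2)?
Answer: -5971/331 ≈ -18.039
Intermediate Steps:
H(d, q) = -4
N(I, V) = 6 (N(I, V) = 5 + 1 = 6)
s(o, m) = 6 + o (s(o, m) = o + 6 = 6 + o)
-255/s(9, 17) + 344/(-331) = -255/(6 + 9) + 344/(-331) = -255/15 + 344*(-1/331) = -255*1/15 - 344/331 = -17 - 344/331 = -5971/331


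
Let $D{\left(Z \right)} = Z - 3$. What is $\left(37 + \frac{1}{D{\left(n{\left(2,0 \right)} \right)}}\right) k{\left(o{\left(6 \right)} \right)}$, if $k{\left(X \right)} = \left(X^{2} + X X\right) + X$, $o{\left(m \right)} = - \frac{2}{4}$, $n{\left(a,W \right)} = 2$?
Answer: $0$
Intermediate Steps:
$D{\left(Z \right)} = -3 + Z$
$o{\left(m \right)} = - \frac{1}{2}$ ($o{\left(m \right)} = \left(-2\right) \frac{1}{4} = - \frac{1}{2}$)
$k{\left(X \right)} = X + 2 X^{2}$ ($k{\left(X \right)} = \left(X^{2} + X^{2}\right) + X = 2 X^{2} + X = X + 2 X^{2}$)
$\left(37 + \frac{1}{D{\left(n{\left(2,0 \right)} \right)}}\right) k{\left(o{\left(6 \right)} \right)} = \left(37 + \frac{1}{-3 + 2}\right) \left(- \frac{1 + 2 \left(- \frac{1}{2}\right)}{2}\right) = \left(37 + \frac{1}{-1}\right) \left(- \frac{1 - 1}{2}\right) = \left(37 - 1\right) \left(\left(- \frac{1}{2}\right) 0\right) = 36 \cdot 0 = 0$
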